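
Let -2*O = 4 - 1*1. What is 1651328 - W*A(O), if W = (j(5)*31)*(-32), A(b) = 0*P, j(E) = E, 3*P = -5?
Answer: 1651328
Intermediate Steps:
P = -5/3 (P = (⅓)*(-5) = -5/3 ≈ -1.6667)
O = -3/2 (O = -(4 - 1*1)/2 = -(4 - 1)/2 = -½*3 = -3/2 ≈ -1.5000)
A(b) = 0 (A(b) = 0*(-5/3) = 0)
W = -4960 (W = (5*31)*(-32) = 155*(-32) = -4960)
1651328 - W*A(O) = 1651328 - (-4960)*0 = 1651328 - 1*0 = 1651328 + 0 = 1651328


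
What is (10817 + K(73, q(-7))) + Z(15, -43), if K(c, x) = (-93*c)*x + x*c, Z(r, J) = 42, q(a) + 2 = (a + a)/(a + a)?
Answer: 17575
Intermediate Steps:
q(a) = -1 (q(a) = -2 + (a + a)/(a + a) = -2 + (2*a)/((2*a)) = -2 + (2*a)*(1/(2*a)) = -2 + 1 = -1)
K(c, x) = -92*c*x (K(c, x) = -93*c*x + c*x = -92*c*x)
(10817 + K(73, q(-7))) + Z(15, -43) = (10817 - 92*73*(-1)) + 42 = (10817 + 6716) + 42 = 17533 + 42 = 17575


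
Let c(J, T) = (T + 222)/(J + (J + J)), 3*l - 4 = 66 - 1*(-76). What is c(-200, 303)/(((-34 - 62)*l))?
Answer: 7/37376 ≈ 0.00018729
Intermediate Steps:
l = 146/3 (l = 4/3 + (66 - 1*(-76))/3 = 4/3 + (66 + 76)/3 = 4/3 + (1/3)*142 = 4/3 + 142/3 = 146/3 ≈ 48.667)
c(J, T) = (222 + T)/(3*J) (c(J, T) = (222 + T)/(J + 2*J) = (222 + T)/((3*J)) = (222 + T)*(1/(3*J)) = (222 + T)/(3*J))
c(-200, 303)/(((-34 - 62)*l)) = ((1/3)*(222 + 303)/(-200))/(((-34 - 62)*(146/3))) = ((1/3)*(-1/200)*525)/((-96*146/3)) = -7/8/(-4672) = -7/8*(-1/4672) = 7/37376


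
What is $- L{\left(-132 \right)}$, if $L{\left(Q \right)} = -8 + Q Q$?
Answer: $-17416$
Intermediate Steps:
$L{\left(Q \right)} = -8 + Q^{2}$
$- L{\left(-132 \right)} = - (-8 + \left(-132\right)^{2}) = - (-8 + 17424) = \left(-1\right) 17416 = -17416$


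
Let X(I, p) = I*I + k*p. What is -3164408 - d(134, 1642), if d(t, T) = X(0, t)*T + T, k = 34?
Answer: -10647002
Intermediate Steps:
X(I, p) = I² + 34*p (X(I, p) = I*I + 34*p = I² + 34*p)
d(t, T) = T + 34*T*t (d(t, T) = (0² + 34*t)*T + T = (0 + 34*t)*T + T = (34*t)*T + T = 34*T*t + T = T + 34*T*t)
-3164408 - d(134, 1642) = -3164408 - 1642*(1 + 34*134) = -3164408 - 1642*(1 + 4556) = -3164408 - 1642*4557 = -3164408 - 1*7482594 = -3164408 - 7482594 = -10647002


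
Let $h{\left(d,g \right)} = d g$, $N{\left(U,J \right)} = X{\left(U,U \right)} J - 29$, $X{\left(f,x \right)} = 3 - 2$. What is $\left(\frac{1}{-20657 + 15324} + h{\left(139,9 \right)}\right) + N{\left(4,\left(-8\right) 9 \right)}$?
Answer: $\frac{6132949}{5333} \approx 1150.0$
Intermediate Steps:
$X{\left(f,x \right)} = 1$ ($X{\left(f,x \right)} = 3 - 2 = 1$)
$N{\left(U,J \right)} = -29 + J$ ($N{\left(U,J \right)} = 1 J - 29 = J - 29 = -29 + J$)
$\left(\frac{1}{-20657 + 15324} + h{\left(139,9 \right)}\right) + N{\left(4,\left(-8\right) 9 \right)} = \left(\frac{1}{-20657 + 15324} + 139 \cdot 9\right) - 101 = \left(\frac{1}{-5333} + 1251\right) - 101 = \left(- \frac{1}{5333} + 1251\right) - 101 = \frac{6671582}{5333} - 101 = \frac{6132949}{5333}$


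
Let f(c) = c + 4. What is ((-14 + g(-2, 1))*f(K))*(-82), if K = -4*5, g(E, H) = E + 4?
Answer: -15744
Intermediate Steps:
g(E, H) = 4 + E
K = -20
f(c) = 4 + c
((-14 + g(-2, 1))*f(K))*(-82) = ((-14 + (4 - 2))*(4 - 20))*(-82) = ((-14 + 2)*(-16))*(-82) = -12*(-16)*(-82) = 192*(-82) = -15744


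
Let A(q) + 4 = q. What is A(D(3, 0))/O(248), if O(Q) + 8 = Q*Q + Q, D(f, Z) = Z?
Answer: -1/15436 ≈ -6.4784e-5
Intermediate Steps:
A(q) = -4 + q
O(Q) = -8 + Q + Q**2 (O(Q) = -8 + (Q*Q + Q) = -8 + (Q**2 + Q) = -8 + (Q + Q**2) = -8 + Q + Q**2)
A(D(3, 0))/O(248) = (-4 + 0)/(-8 + 248 + 248**2) = -4/(-8 + 248 + 61504) = -4/61744 = -4*1/61744 = -1/15436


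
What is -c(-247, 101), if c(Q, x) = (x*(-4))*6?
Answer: 2424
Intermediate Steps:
c(Q, x) = -24*x (c(Q, x) = -4*x*6 = -24*x)
-c(-247, 101) = -(-24)*101 = -1*(-2424) = 2424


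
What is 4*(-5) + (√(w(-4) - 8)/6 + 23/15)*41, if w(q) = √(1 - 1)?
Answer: 643/15 + 41*I*√2/3 ≈ 42.867 + 19.328*I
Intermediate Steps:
w(q) = 0 (w(q) = √0 = 0)
4*(-5) + (√(w(-4) - 8)/6 + 23/15)*41 = 4*(-5) + (√(0 - 8)/6 + 23/15)*41 = -20 + (√(-8)*(⅙) + 23*(1/15))*41 = -20 + ((2*I*√2)*(⅙) + 23/15)*41 = -20 + (I*√2/3 + 23/15)*41 = -20 + (23/15 + I*√2/3)*41 = -20 + (943/15 + 41*I*√2/3) = 643/15 + 41*I*√2/3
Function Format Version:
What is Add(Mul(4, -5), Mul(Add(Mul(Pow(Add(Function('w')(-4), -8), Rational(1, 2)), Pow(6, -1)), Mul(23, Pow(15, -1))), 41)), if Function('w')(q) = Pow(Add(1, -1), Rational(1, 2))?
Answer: Add(Rational(643, 15), Mul(Rational(41, 3), I, Pow(2, Rational(1, 2)))) ≈ Add(42.867, Mul(19.328, I))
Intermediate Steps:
Function('w')(q) = 0 (Function('w')(q) = Pow(0, Rational(1, 2)) = 0)
Add(Mul(4, -5), Mul(Add(Mul(Pow(Add(Function('w')(-4), -8), Rational(1, 2)), Pow(6, -1)), Mul(23, Pow(15, -1))), 41)) = Add(Mul(4, -5), Mul(Add(Mul(Pow(Add(0, -8), Rational(1, 2)), Pow(6, -1)), Mul(23, Pow(15, -1))), 41)) = Add(-20, Mul(Add(Mul(Pow(-8, Rational(1, 2)), Rational(1, 6)), Mul(23, Rational(1, 15))), 41)) = Add(-20, Mul(Add(Mul(Mul(2, I, Pow(2, Rational(1, 2))), Rational(1, 6)), Rational(23, 15)), 41)) = Add(-20, Mul(Add(Mul(Rational(1, 3), I, Pow(2, Rational(1, 2))), Rational(23, 15)), 41)) = Add(-20, Mul(Add(Rational(23, 15), Mul(Rational(1, 3), I, Pow(2, Rational(1, 2)))), 41)) = Add(-20, Add(Rational(943, 15), Mul(Rational(41, 3), I, Pow(2, Rational(1, 2))))) = Add(Rational(643, 15), Mul(Rational(41, 3), I, Pow(2, Rational(1, 2))))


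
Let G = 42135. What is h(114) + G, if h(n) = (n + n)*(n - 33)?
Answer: 60603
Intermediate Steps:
h(n) = 2*n*(-33 + n) (h(n) = (2*n)*(-33 + n) = 2*n*(-33 + n))
h(114) + G = 2*114*(-33 + 114) + 42135 = 2*114*81 + 42135 = 18468 + 42135 = 60603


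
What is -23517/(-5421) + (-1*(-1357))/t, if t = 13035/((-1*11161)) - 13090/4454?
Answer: -272163234983/834635230 ≈ -326.09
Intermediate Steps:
t = -6004570/1462091 (t = 13035/(-11161) - 13090*1/4454 = 13035*(-1/11161) - 385/131 = -13035/11161 - 385/131 = -6004570/1462091 ≈ -4.1068)
-23517/(-5421) + (-1*(-1357))/t = -23517/(-5421) + (-1*(-1357))/(-6004570/1462091) = -23517*(-1/5421) + 1357*(-1462091/6004570) = 603/139 - 1984057487/6004570 = -272163234983/834635230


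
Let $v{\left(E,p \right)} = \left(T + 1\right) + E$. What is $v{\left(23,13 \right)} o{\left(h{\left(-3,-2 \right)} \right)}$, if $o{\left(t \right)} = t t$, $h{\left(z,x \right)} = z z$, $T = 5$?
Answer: $2349$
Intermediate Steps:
$h{\left(z,x \right)} = z^{2}$
$v{\left(E,p \right)} = 6 + E$ ($v{\left(E,p \right)} = \left(5 + 1\right) + E = 6 + E$)
$o{\left(t \right)} = t^{2}$
$v{\left(23,13 \right)} o{\left(h{\left(-3,-2 \right)} \right)} = \left(6 + 23\right) \left(\left(-3\right)^{2}\right)^{2} = 29 \cdot 9^{2} = 29 \cdot 81 = 2349$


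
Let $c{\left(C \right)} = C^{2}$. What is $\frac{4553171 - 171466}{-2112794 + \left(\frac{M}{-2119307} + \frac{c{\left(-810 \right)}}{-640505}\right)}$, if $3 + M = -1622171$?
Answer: $- \frac{1189568698025601935}{573592680424866524} \approx -2.0739$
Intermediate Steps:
$M = -1622174$ ($M = -3 - 1622171 = -1622174$)
$\frac{4553171 - 171466}{-2112794 + \left(\frac{M}{-2119307} + \frac{c{\left(-810 \right)}}{-640505}\right)} = \frac{4553171 - 171466}{-2112794 + \left(- \frac{1622174}{-2119307} + \frac{\left(-810\right)^{2}}{-640505}\right)} = \frac{4381705}{-2112794 + \left(\left(-1622174\right) \left(- \frac{1}{2119307}\right) + 656100 \left(- \frac{1}{640505}\right)\right)} = \frac{4381705}{-2112794 + \left(\frac{1622174}{2119307} - \frac{131220}{128101}\right)} = \frac{4381705}{-2112794 - \frac{70293352966}{271485346007}} = \frac{4381705}{- \frac{573592680424866524}{271485346007}} = 4381705 \left(- \frac{271485346007}{573592680424866524}\right) = - \frac{1189568698025601935}{573592680424866524}$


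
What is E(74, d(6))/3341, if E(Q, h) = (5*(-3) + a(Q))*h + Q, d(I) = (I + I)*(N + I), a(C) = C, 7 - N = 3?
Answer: 7154/3341 ≈ 2.1413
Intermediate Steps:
N = 4 (N = 7 - 1*3 = 7 - 3 = 4)
d(I) = 2*I*(4 + I) (d(I) = (I + I)*(4 + I) = (2*I)*(4 + I) = 2*I*(4 + I))
E(Q, h) = Q + h*(-15 + Q) (E(Q, h) = (5*(-3) + Q)*h + Q = (-15 + Q)*h + Q = h*(-15 + Q) + Q = Q + h*(-15 + Q))
E(74, d(6))/3341 = (74 - 30*6*(4 + 6) + 74*(2*6*(4 + 6)))/3341 = (74 - 30*6*10 + 74*(2*6*10))*(1/3341) = (74 - 15*120 + 74*120)*(1/3341) = (74 - 1800 + 8880)*(1/3341) = 7154*(1/3341) = 7154/3341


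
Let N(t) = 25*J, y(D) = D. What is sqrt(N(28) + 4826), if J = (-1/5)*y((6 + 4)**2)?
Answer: sqrt(4326) ≈ 65.772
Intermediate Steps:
J = -20 (J = (-1/5)*(6 + 4)**2 = -1*1/5*10**2 = -1/5*100 = -20)
N(t) = -500 (N(t) = 25*(-20) = -500)
sqrt(N(28) + 4826) = sqrt(-500 + 4826) = sqrt(4326)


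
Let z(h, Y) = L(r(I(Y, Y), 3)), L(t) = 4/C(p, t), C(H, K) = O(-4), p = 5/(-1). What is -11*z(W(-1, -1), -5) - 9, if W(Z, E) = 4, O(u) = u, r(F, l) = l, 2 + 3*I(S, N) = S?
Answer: 2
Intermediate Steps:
I(S, N) = -⅔ + S/3
p = -5 (p = 5*(-1) = -5)
C(H, K) = -4
L(t) = -1 (L(t) = 4/(-4) = 4*(-¼) = -1)
z(h, Y) = -1
-11*z(W(-1, -1), -5) - 9 = -11*(-1) - 9 = 11 - 9 = 2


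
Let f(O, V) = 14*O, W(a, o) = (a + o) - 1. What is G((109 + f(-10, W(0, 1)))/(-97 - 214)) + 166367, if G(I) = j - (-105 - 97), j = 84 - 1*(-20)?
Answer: 166673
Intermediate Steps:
j = 104 (j = 84 + 20 = 104)
W(a, o) = -1 + a + o
G(I) = 306 (G(I) = 104 - (-105 - 97) = 104 - 1*(-202) = 104 + 202 = 306)
G((109 + f(-10, W(0, 1)))/(-97 - 214)) + 166367 = 306 + 166367 = 166673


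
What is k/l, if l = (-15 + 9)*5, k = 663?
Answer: -221/10 ≈ -22.100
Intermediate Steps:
l = -30 (l = -6*5 = -30)
k/l = 663/(-30) = 663*(-1/30) = -221/10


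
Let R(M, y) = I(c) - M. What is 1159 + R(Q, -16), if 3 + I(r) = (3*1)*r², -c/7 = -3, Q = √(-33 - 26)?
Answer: 2479 - I*√59 ≈ 2479.0 - 7.6811*I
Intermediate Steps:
Q = I*√59 (Q = √(-59) = I*√59 ≈ 7.6811*I)
c = 21 (c = -7*(-3) = 21)
I(r) = -3 + 3*r² (I(r) = -3 + (3*1)*r² = -3 + 3*r²)
R(M, y) = 1320 - M (R(M, y) = (-3 + 3*21²) - M = (-3 + 3*441) - M = (-3 + 1323) - M = 1320 - M)
1159 + R(Q, -16) = 1159 + (1320 - I*√59) = 2479 - I*√59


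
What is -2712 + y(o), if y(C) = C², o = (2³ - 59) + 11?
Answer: -1112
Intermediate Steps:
o = -40 (o = (8 - 59) + 11 = -51 + 11 = -40)
-2712 + y(o) = -2712 + (-40)² = -2712 + 1600 = -1112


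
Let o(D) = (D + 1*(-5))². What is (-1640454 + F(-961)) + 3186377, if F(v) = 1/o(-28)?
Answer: 1683510148/1089 ≈ 1.5459e+6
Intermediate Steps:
o(D) = (-5 + D)² (o(D) = (D - 5)² = (-5 + D)²)
F(v) = 1/1089 (F(v) = 1/((-5 - 28)²) = 1/((-33)²) = 1/1089)
(-1640454 + F(-961)) + 3186377 = (-1640454 + 1/1089) + 3186377 = -1786454405/1089 + 3186377 = 1683510148/1089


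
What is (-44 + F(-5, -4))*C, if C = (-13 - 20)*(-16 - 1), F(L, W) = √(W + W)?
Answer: -24684 + 1122*I*√2 ≈ -24684.0 + 1586.7*I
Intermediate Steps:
F(L, W) = √2*√W (F(L, W) = √(2*W) = √2*√W)
C = 561 (C = -33*(-17) = 561)
(-44 + F(-5, -4))*C = (-44 + √2*√(-4))*561 = (-44 + √2*(2*I))*561 = (-44 + 2*I*√2)*561 = -24684 + 1122*I*√2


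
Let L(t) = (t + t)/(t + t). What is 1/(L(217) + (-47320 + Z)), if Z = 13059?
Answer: -1/34260 ≈ -2.9189e-5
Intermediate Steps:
L(t) = 1 (L(t) = (2*t)/((2*t)) = (2*t)*(1/(2*t)) = 1)
1/(L(217) + (-47320 + Z)) = 1/(1 + (-47320 + 13059)) = 1/(1 - 34261) = 1/(-34260) = -1/34260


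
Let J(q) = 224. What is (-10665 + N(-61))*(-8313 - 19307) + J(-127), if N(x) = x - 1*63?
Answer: 297992404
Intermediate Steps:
N(x) = -63 + x (N(x) = x - 63 = -63 + x)
(-10665 + N(-61))*(-8313 - 19307) + J(-127) = (-10665 + (-63 - 61))*(-8313 - 19307) + 224 = (-10665 - 124)*(-27620) + 224 = -10789*(-27620) + 224 = 297992180 + 224 = 297992404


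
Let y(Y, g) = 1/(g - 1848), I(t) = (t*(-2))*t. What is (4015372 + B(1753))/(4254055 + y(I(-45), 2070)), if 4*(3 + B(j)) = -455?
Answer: 1782773331/1888800422 ≈ 0.94387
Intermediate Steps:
B(j) = -467/4 (B(j) = -3 + (¼)*(-455) = -3 - 455/4 = -467/4)
I(t) = -2*t² (I(t) = (-2*t)*t = -2*t²)
y(Y, g) = 1/(-1848 + g)
(4015372 + B(1753))/(4254055 + y(I(-45), 2070)) = (4015372 - 467/4)/(4254055 + 1/(-1848 + 2070)) = 16061021/(4*(4254055 + 1/222)) = 16061021/(4*(944400211/222)) = (16061021/4)*(222/944400211) = 1782773331/1888800422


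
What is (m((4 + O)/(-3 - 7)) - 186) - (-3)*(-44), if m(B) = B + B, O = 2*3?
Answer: -320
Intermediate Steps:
O = 6
m(B) = 2*B
(m((4 + O)/(-3 - 7)) - 186) - (-3)*(-44) = (2*((4 + 6)/(-3 - 7)) - 186) - (-3)*(-44) = (2*(10/(-10)) - 186) - 1*132 = (2*(10*(-1/10)) - 186) - 132 = (2*(-1) - 186) - 132 = (-2 - 186) - 132 = -188 - 132 = -320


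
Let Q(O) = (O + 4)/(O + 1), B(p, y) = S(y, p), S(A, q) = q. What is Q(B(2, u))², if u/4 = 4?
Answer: 4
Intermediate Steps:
u = 16 (u = 4*4 = 16)
B(p, y) = p
Q(O) = (4 + O)/(1 + O)
Q(B(2, u))² = ((4 + 2)/(1 + 2))² = (6/3)² = ((⅓)*6)² = 2² = 4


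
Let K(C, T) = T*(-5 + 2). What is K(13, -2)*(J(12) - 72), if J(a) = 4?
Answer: -408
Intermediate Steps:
K(C, T) = -3*T (K(C, T) = T*(-3) = -3*T)
K(13, -2)*(J(12) - 72) = (-3*(-2))*(4 - 72) = 6*(-68) = -408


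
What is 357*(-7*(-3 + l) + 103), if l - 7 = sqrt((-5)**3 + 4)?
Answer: 26775 - 27489*I ≈ 26775.0 - 27489.0*I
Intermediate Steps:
l = 7 + 11*I (l = 7 + sqrt((-5)**3 + 4) = 7 + sqrt(-125 + 4) = 7 + sqrt(-121) = 7 + 11*I ≈ 7.0 + 11.0*I)
357*(-7*(-3 + l) + 103) = 357*(-7*(-3 + (7 + 11*I)) + 103) = 357*(-7*(4 + 11*I) + 103) = 357*((-28 - 77*I) + 103) = 357*(75 - 77*I) = 26775 - 27489*I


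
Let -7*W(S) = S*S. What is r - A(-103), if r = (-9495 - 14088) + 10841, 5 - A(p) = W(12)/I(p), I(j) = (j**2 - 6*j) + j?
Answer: -27571765/2163 ≈ -12747.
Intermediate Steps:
I(j) = j**2 - 5*j
W(S) = -S**2/7 (W(S) = -S*S/7 = -S**2/7)
A(p) = 5 + 144/(7*p*(-5 + p)) (A(p) = 5 - (-1/7*12**2)/(p*(-5 + p)) = 5 - (-1/7*144)*1/(p*(-5 + p)) = 5 - (-144)*1/(p*(-5 + p))/7 = 5 - (-144)/(7*p*(-5 + p)) = 5 + 144/(7*p*(-5 + p)))
r = -12742 (r = -23583 + 10841 = -12742)
r - A(-103) = -12742 - (144 + 35*(-103)*(-5 - 103))/(7*(-103)*(-5 - 103)) = -12742 - (-1)*(144 + 35*(-103)*(-108))/(7*103*(-108)) = -12742 - (-1)*(-1)*(144 + 389340)/(7*103*108) = -12742 - (-1)*(-1)*389484/(7*103*108) = -12742 - 1*10819/2163 = -12742 - 10819/2163 = -27571765/2163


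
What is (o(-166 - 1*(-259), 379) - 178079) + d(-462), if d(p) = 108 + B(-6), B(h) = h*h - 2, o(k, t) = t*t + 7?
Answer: -34289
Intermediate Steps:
o(k, t) = 7 + t**2 (o(k, t) = t**2 + 7 = 7 + t**2)
B(h) = -2 + h**2 (B(h) = h**2 - 2 = -2 + h**2)
d(p) = 142 (d(p) = 108 + (-2 + (-6)**2) = 108 + (-2 + 36) = 108 + 34 = 142)
(o(-166 - 1*(-259), 379) - 178079) + d(-462) = ((7 + 379**2) - 178079) + 142 = ((7 + 143641) - 178079) + 142 = (143648 - 178079) + 142 = -34431 + 142 = -34289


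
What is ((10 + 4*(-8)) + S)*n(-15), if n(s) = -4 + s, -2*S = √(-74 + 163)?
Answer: 418 + 19*√89/2 ≈ 507.62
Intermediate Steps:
S = -√89/2 (S = -√(-74 + 163)/2 = -√89/2 ≈ -4.7170)
((10 + 4*(-8)) + S)*n(-15) = ((10 + 4*(-8)) - √89/2)*(-4 - 15) = ((10 - 32) - √89/2)*(-19) = (-22 - √89/2)*(-19) = 418 + 19*√89/2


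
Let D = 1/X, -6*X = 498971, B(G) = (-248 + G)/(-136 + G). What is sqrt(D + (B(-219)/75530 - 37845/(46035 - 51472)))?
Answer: sqrt(1473243238276534745191946606149318)/14548307493730010 ≈ 2.6383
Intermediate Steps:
B(G) = (-248 + G)/(-136 + G)
X = -498971/6 (X = -1/6*498971 = -498971/6 ≈ -83162.)
D = -6/498971 (D = 1/(-498971/6) = -6/498971 ≈ -1.2025e-5)
sqrt(D + (B(-219)/75530 - 37845/(46035 - 51472))) = sqrt(-6/498971 + (((-248 - 219)/(-136 - 219))/75530 - 37845/(46035 - 51472))) = sqrt(-6/498971 + ((-467/(-355))*(1/75530) - 37845/(-5437))) = sqrt(-6/498971 + (-1/355*(-467)*(1/75530) - 37845*(-1/5437))) = sqrt(-6/498971 + ((467/355)*(1/75530) + 37845/5437)) = sqrt(-6/498971 + (467/26813150 + 37845/5437)) = sqrt(-6/498971 + 1014746200829/145783096550) = sqrt(506328051875267659/72741537468650050) = sqrt(1473243238276534745191946606149318)/14548307493730010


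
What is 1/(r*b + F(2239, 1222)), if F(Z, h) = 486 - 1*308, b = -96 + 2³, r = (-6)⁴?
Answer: -1/113870 ≈ -8.7819e-6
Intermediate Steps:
r = 1296
b = -88 (b = -96 + 8 = -88)
F(Z, h) = 178 (F(Z, h) = 486 - 308 = 178)
1/(r*b + F(2239, 1222)) = 1/(1296*(-88) + 178) = 1/(-114048 + 178) = 1/(-113870) = -1/113870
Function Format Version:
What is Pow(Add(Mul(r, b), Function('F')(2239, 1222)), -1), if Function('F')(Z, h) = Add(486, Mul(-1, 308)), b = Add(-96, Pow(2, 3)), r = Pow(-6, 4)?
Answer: Rational(-1, 113870) ≈ -8.7819e-6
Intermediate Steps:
r = 1296
b = -88 (b = Add(-96, 8) = -88)
Function('F')(Z, h) = 178 (Function('F')(Z, h) = Add(486, -308) = 178)
Pow(Add(Mul(r, b), Function('F')(2239, 1222)), -1) = Pow(Add(Mul(1296, -88), 178), -1) = Pow(Add(-114048, 178), -1) = Pow(-113870, -1) = Rational(-1, 113870)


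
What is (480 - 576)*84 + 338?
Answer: -7726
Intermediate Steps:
(480 - 576)*84 + 338 = -96*84 + 338 = -8064 + 338 = -7726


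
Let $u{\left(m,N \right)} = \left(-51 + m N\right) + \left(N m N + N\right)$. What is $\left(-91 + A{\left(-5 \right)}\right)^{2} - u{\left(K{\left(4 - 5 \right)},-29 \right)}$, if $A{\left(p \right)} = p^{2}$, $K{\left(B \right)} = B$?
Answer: $5248$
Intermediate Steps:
$u{\left(m,N \right)} = -51 + N + N m + m N^{2}$ ($u{\left(m,N \right)} = \left(-51 + N m\right) + \left(m N^{2} + N\right) = \left(-51 + N m\right) + \left(N + m N^{2}\right) = -51 + N + N m + m N^{2}$)
$\left(-91 + A{\left(-5 \right)}\right)^{2} - u{\left(K{\left(4 - 5 \right)},-29 \right)} = \left(-91 + \left(-5\right)^{2}\right)^{2} - \left(-51 - 29 - 29 \left(4 - 5\right) + \left(4 - 5\right) \left(-29\right)^{2}\right) = \left(-91 + 25\right)^{2} - \left(-51 - 29 - 29 \left(4 - 5\right) + \left(4 - 5\right) 841\right) = \left(-66\right)^{2} - \left(-51 - 29 - -29 - 841\right) = 4356 - \left(-51 - 29 + 29 - 841\right) = 4356 - -892 = 4356 + 892 = 5248$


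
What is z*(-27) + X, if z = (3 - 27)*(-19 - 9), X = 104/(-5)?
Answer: -90824/5 ≈ -18165.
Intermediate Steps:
X = -104/5 (X = 104*(-⅕) = -104/5 ≈ -20.800)
z = 672 (z = -24*(-28) = 672)
z*(-27) + X = 672*(-27) - 104/5 = -18144 - 104/5 = -90824/5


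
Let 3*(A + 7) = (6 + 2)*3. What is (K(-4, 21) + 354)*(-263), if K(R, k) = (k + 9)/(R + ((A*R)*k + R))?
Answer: -4278747/46 ≈ -93016.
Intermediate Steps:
A = 1 (A = -7 + ((6 + 2)*3)/3 = -7 + (8*3)/3 = -7 + (1/3)*24 = -7 + 8 = 1)
K(R, k) = (9 + k)/(2*R + R*k) (K(R, k) = (k + 9)/(R + ((1*R)*k + R)) = (9 + k)/(R + (R*k + R)) = (9 + k)/(R + (R + R*k)) = (9 + k)/(2*R + R*k))
(K(-4, 21) + 354)*(-263) = ((9 + 21)/((-4)*(2 + 21)) + 354)*(-263) = (-1/4*30/23 + 354)*(-263) = (-1/4*1/23*30 + 354)*(-263) = (-15/46 + 354)*(-263) = (16269/46)*(-263) = -4278747/46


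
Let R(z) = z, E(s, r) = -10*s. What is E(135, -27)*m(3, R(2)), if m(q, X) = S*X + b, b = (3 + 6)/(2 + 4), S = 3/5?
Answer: -3645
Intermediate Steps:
S = ⅗ (S = 3*(⅕) = ⅗ ≈ 0.60000)
b = 3/2 (b = 9/6 = 9*(⅙) = 3/2 ≈ 1.5000)
m(q, X) = 3/2 + 3*X/5 (m(q, X) = 3*X/5 + 3/2 = 3/2 + 3*X/5)
E(135, -27)*m(3, R(2)) = (-10*135)*(3/2 + (⅗)*2) = -1350*(3/2 + 6/5) = -1350*27/10 = -3645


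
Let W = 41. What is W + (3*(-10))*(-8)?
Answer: 281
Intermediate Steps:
W + (3*(-10))*(-8) = 41 + (3*(-10))*(-8) = 41 - 30*(-8) = 41 + 240 = 281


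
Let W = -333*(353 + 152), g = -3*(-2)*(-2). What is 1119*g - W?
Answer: 154737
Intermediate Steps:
g = -12 (g = 6*(-2) = -12)
W = -168165 (W = -333*505 = -168165)
1119*g - W = 1119*(-12) - 1*(-168165) = -13428 + 168165 = 154737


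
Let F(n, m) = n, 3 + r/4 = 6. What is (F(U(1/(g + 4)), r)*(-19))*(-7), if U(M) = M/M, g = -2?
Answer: 133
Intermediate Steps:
r = 12 (r = -12 + 4*6 = -12 + 24 = 12)
U(M) = 1
(F(U(1/(g + 4)), r)*(-19))*(-7) = (1*(-19))*(-7) = -19*(-7) = 133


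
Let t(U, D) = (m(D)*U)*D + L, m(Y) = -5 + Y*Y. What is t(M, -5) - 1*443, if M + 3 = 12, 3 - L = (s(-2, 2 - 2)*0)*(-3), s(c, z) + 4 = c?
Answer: -1340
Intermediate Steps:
m(Y) = -5 + Y²
s(c, z) = -4 + c
L = 3 (L = 3 - (-4 - 2)*0*(-3) = 3 - (-6*0)*(-3) = 3 - 0*(-3) = 3 - 1*0 = 3 + 0 = 3)
M = 9 (M = -3 + 12 = 9)
t(U, D) = 3 + D*U*(-5 + D²) (t(U, D) = ((-5 + D²)*U)*D + 3 = (U*(-5 + D²))*D + 3 = D*U*(-5 + D²) + 3 = 3 + D*U*(-5 + D²))
t(M, -5) - 1*443 = (3 - 5*9*(-5 + (-5)²)) - 1*443 = (3 - 5*9*(-5 + 25)) - 443 = (3 - 5*9*20) - 443 = (3 - 900) - 443 = -897 - 443 = -1340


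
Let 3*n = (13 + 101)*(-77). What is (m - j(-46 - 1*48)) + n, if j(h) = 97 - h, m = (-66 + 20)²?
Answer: -1001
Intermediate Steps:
m = 2116 (m = (-46)² = 2116)
n = -2926 (n = ((13 + 101)*(-77))/3 = (114*(-77))/3 = (⅓)*(-8778) = -2926)
(m - j(-46 - 1*48)) + n = (2116 - (97 - (-46 - 1*48))) - 2926 = (2116 - (97 - (-46 - 48))) - 2926 = (2116 - (97 - 1*(-94))) - 2926 = (2116 - (97 + 94)) - 2926 = (2116 - 1*191) - 2926 = (2116 - 191) - 2926 = 1925 - 2926 = -1001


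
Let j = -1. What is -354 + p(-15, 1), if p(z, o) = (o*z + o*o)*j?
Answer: -340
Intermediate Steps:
p(z, o) = -o**2 - o*z (p(z, o) = (o*z + o*o)*(-1) = (o*z + o**2)*(-1) = (o**2 + o*z)*(-1) = -o**2 - o*z)
-354 + p(-15, 1) = -354 - 1*1*(1 - 15) = -354 - 1*1*(-14) = -354 + 14 = -340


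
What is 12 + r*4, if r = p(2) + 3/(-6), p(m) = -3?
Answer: -2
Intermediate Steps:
r = -7/2 (r = -3 + 3/(-6) = -3 + 3*(-⅙) = -3 - ½ = -7/2 ≈ -3.5000)
12 + r*4 = 12 - 7/2*4 = 12 - 14 = -2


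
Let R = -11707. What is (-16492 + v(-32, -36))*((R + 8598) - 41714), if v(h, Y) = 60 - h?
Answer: 735097200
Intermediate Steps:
(-16492 + v(-32, -36))*((R + 8598) - 41714) = (-16492 + (60 - 1*(-32)))*((-11707 + 8598) - 41714) = (-16492 + (60 + 32))*(-3109 - 41714) = (-16492 + 92)*(-44823) = -16400*(-44823) = 735097200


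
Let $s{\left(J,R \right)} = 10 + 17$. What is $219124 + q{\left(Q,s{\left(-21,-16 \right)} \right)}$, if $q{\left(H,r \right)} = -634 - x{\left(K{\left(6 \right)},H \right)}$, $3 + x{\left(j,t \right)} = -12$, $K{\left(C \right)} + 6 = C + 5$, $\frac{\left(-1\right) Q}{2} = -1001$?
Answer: $218505$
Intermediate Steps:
$s{\left(J,R \right)} = 27$
$Q = 2002$ ($Q = \left(-2\right) \left(-1001\right) = 2002$)
$K{\left(C \right)} = -1 + C$ ($K{\left(C \right)} = -6 + \left(C + 5\right) = -6 + \left(5 + C\right) = -1 + C$)
$x{\left(j,t \right)} = -15$ ($x{\left(j,t \right)} = -3 - 12 = -15$)
$q{\left(H,r \right)} = -619$ ($q{\left(H,r \right)} = -634 - -15 = -634 + 15 = -619$)
$219124 + q{\left(Q,s{\left(-21,-16 \right)} \right)} = 219124 - 619 = 218505$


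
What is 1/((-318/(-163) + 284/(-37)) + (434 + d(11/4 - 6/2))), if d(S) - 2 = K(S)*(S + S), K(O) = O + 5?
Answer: 48248/20645331 ≈ 0.0023370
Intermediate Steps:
K(O) = 5 + O
d(S) = 2 + 2*S*(5 + S) (d(S) = 2 + (5 + S)*(S + S) = 2 + (5 + S)*(2*S) = 2 + 2*S*(5 + S))
1/((-318/(-163) + 284/(-37)) + (434 + d(11/4 - 6/2))) = 1/((-318/(-163) + 284/(-37)) + (434 + (2 + 2*(11/4 - 6/2)*(5 + (11/4 - 6/2))))) = 1/((-318*(-1/163) + 284*(-1/37)) + (434 + (2 + 2*(11*(¼) - 6*½)*(5 + (11*(¼) - 6*½))))) = 1/((318/163 - 284/37) + (434 + (2 + 2*(11/4 - 3)*(5 + (11/4 - 3))))) = 1/(-34526/6031 + (434 + (2 + 2*(-¼)*(5 - ¼)))) = 1/(-34526/6031 + (434 + (2 + 2*(-¼)*(19/4)))) = 1/(-34526/6031 + (434 + (2 - 19/8))) = 1/(-34526/6031 + (434 - 3/8)) = 1/(-34526/6031 + 3469/8) = 1/(20645331/48248) = 48248/20645331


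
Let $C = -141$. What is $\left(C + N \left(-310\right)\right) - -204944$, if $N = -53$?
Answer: $221233$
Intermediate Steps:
$\left(C + N \left(-310\right)\right) - -204944 = \left(-141 - -16430\right) - -204944 = \left(-141 + 16430\right) + 204944 = 16289 + 204944 = 221233$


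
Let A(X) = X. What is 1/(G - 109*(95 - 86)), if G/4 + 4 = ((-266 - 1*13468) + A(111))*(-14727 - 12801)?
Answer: 1/1500054779 ≈ 6.6664e-10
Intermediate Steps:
G = 1500055760 (G = -16 + 4*(((-266 - 1*13468) + 111)*(-14727 - 12801)) = -16 + 4*(((-266 - 13468) + 111)*(-27528)) = -16 + 4*((-13734 + 111)*(-27528)) = -16 + 4*(-13623*(-27528)) = -16 + 4*375013944 = -16 + 1500055776 = 1500055760)
1/(G - 109*(95 - 86)) = 1/(1500055760 - 109*(95 - 86)) = 1/(1500055760 - 109*9) = 1/(1500055760 - 981) = 1/1500054779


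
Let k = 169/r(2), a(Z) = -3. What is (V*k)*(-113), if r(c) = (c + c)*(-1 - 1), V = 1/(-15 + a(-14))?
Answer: -19097/144 ≈ -132.62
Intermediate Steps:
V = -1/18 (V = 1/(-15 - 3) = 1/(-18) = -1/18 ≈ -0.055556)
r(c) = -4*c (r(c) = (2*c)*(-2) = -4*c)
k = -169/8 (k = 169/((-4*2)) = 169/(-8) = 169*(-⅛) = -169/8 ≈ -21.125)
(V*k)*(-113) = -1/18*(-169/8)*(-113) = (169/144)*(-113) = -19097/144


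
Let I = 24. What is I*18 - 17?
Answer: 415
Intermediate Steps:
I*18 - 17 = 24*18 - 17 = 432 - 17 = 415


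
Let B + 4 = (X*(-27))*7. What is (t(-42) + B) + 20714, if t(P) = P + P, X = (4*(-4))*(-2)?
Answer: 14578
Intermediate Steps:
X = 32 (X = -16*(-2) = 32)
t(P) = 2*P
B = -6052 (B = -4 + (32*(-27))*7 = -4 - 864*7 = -4 - 6048 = -6052)
(t(-42) + B) + 20714 = (2*(-42) - 6052) + 20714 = (-84 - 6052) + 20714 = -6136 + 20714 = 14578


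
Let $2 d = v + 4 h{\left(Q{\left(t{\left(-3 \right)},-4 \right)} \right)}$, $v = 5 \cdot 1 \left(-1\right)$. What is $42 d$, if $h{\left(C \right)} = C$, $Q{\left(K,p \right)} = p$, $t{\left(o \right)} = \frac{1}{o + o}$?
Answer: $-441$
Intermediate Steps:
$t{\left(o \right)} = \frac{1}{2 o}$
$v = -5$ ($v = 5 \left(-1\right) = -5$)
$d = - \frac{21}{2}$ ($d = \frac{-5 + 4 \left(-4\right)}{2} = \frac{-5 - 16}{2} = \frac{1}{2} \left(-21\right) = - \frac{21}{2} \approx -10.5$)
$42 d = 42 \left(- \frac{21}{2}\right) = -441$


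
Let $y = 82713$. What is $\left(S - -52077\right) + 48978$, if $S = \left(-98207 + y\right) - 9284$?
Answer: $76277$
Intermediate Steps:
$S = -24778$ ($S = \left(-98207 + 82713\right) - 9284 = -15494 - 9284 = -24778$)
$\left(S - -52077\right) + 48978 = \left(-24778 - -52077\right) + 48978 = \left(-24778 + \left(52338 - 261\right)\right) + 48978 = \left(-24778 + 52077\right) + 48978 = 27299 + 48978 = 76277$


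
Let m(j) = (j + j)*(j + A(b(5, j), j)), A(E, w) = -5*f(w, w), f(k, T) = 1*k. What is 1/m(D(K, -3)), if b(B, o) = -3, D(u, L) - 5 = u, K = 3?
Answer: -1/512 ≈ -0.0019531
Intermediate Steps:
D(u, L) = 5 + u
f(k, T) = k
A(E, w) = -5*w
m(j) = -8*j**2 (m(j) = (j + j)*(j - 5*j) = (2*j)*(-4*j) = -8*j**2)
1/m(D(K, -3)) = 1/(-8*(5 + 3)**2) = 1/(-8*8**2) = 1/(-8*64) = 1/(-512) = -1/512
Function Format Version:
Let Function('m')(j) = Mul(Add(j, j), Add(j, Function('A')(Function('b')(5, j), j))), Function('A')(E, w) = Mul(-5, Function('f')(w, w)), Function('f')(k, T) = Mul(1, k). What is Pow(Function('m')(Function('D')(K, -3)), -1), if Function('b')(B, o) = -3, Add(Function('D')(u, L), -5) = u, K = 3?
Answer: Rational(-1, 512) ≈ -0.0019531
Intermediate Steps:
Function('D')(u, L) = Add(5, u)
Function('f')(k, T) = k
Function('A')(E, w) = Mul(-5, w)
Function('m')(j) = Mul(-8, Pow(j, 2)) (Function('m')(j) = Mul(Add(j, j), Add(j, Mul(-5, j))) = Mul(Mul(2, j), Mul(-4, j)) = Mul(-8, Pow(j, 2)))
Pow(Function('m')(Function('D')(K, -3)), -1) = Pow(Mul(-8, Pow(Add(5, 3), 2)), -1) = Pow(Mul(-8, Pow(8, 2)), -1) = Pow(Mul(-8, 64), -1) = Pow(-512, -1) = Rational(-1, 512)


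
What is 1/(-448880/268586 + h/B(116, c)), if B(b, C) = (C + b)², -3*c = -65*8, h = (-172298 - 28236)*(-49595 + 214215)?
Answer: -12647446154/4987447679491565 ≈ -2.5359e-6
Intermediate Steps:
h = -33011907080 (h = -200534*164620 = -33011907080)
c = 520/3 (c = -(-65)*8/3 = -⅓*(-520) = 520/3 ≈ 173.33)
1/(-448880/268586 + h/B(116, c)) = 1/(-448880/268586 - 33011907080/(520/3 + 116)²) = 1/(-448880*1/268586 - 33011907080/((868/3)²)) = 1/(-224440/134293 - 33011907080/753424/9) = 1/(-224440/134293 - 33011907080*9/753424) = 1/(-224440/134293 - 37138395465/94178) = 1/(-4987447679491565/12647446154) = -12647446154/4987447679491565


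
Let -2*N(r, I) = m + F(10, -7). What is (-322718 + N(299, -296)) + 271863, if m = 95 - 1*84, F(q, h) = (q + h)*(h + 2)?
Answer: -50853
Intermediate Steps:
F(q, h) = (2 + h)*(h + q) (F(q, h) = (h + q)*(2 + h) = (2 + h)*(h + q))
m = 11 (m = 95 - 84 = 11)
N(r, I) = 2 (N(r, I) = -(11 + ((-7)² + 2*(-7) + 2*10 - 7*10))/2 = -(11 + (49 - 14 + 20 - 70))/2 = -(11 - 15)/2 = -½*(-4) = 2)
(-322718 + N(299, -296)) + 271863 = (-322718 + 2) + 271863 = -322716 + 271863 = -50853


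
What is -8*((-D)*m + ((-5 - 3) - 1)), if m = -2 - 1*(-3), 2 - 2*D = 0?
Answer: 80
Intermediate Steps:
D = 1 (D = 1 - ½*0 = 1 + 0 = 1)
m = 1 (m = -2 + 3 = 1)
-8*((-D)*m + ((-5 - 3) - 1)) = -8*(-1*1*1 + ((-5 - 3) - 1)) = -8*(-1*1 + (-8 - 1)) = -8*(-1 - 9) = -8*(-10) = 80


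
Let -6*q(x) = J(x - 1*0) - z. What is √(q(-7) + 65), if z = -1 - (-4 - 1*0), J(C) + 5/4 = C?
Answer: √1070/4 ≈ 8.1777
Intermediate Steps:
J(C) = -5/4 + C
z = 3 (z = -1 - (-4 + 0) = -1 - 1*(-4) = -1 + 4 = 3)
q(x) = 17/24 - x/6 (q(x) = -((-5/4 + (x - 1*0)) - 1*3)/6 = -((-5/4 + (x + 0)) - 3)/6 = -((-5/4 + x) - 3)/6 = -(-17/4 + x)/6 = 17/24 - x/6)
√(q(-7) + 65) = √((17/24 - ⅙*(-7)) + 65) = √((17/24 + 7/6) + 65) = √(15/8 + 65) = √(535/8) = √1070/4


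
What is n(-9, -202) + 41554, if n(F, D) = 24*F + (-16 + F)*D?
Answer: 46388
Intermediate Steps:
n(F, D) = 24*F + D*(-16 + F)
n(-9, -202) + 41554 = (-16*(-202) + 24*(-9) - 202*(-9)) + 41554 = (3232 - 216 + 1818) + 41554 = 4834 + 41554 = 46388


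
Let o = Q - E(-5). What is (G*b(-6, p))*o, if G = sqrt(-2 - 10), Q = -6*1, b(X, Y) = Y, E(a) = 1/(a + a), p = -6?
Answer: 354*I*sqrt(3)/5 ≈ 122.63*I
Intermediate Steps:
E(a) = 1/(2*a)
Q = -6
G = 2*I*sqrt(3) (G = sqrt(-12) = 2*I*sqrt(3) ≈ 3.4641*I)
o = -59/10 (o = -6 - 1/(2*(-5)) = -6 - (-1)/(2*5) = -6 - 1*(-1/10) = -6 + 1/10 = -59/10 ≈ -5.9000)
(G*b(-6, p))*o = ((2*I*sqrt(3))*(-6))*(-59/10) = -12*I*sqrt(3)*(-59/10) = 354*I*sqrt(3)/5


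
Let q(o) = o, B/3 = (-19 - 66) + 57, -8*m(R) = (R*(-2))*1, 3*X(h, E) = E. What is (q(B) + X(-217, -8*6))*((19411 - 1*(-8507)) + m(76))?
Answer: -2793700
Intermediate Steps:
X(h, E) = E/3
m(R) = R/4 (m(R) = -R*(-2)/8 = -(-2*R)/8 = -(-1)*R/4 = R/4)
B = -84 (B = 3*((-19 - 66) + 57) = 3*(-85 + 57) = 3*(-28) = -84)
(q(B) + X(-217, -8*6))*((19411 - 1*(-8507)) + m(76)) = (-84 + (-8*6)/3)*((19411 - 1*(-8507)) + (¼)*76) = (-84 + (⅓)*(-48))*((19411 + 8507) + 19) = (-84 - 16)*(27918 + 19) = -100*27937 = -2793700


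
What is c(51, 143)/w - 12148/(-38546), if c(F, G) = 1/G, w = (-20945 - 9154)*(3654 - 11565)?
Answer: 206820829947271/656249235298371 ≈ 0.31516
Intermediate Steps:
w = 238113189 (w = -30099*(-7911) = 238113189)
c(51, 143)/w - 12148/(-38546) = 1/(143*238113189) - 12148/(-38546) = (1/143)*(1/238113189) - 12148*(-1/38546) = 1/34050186027 + 6074/19273 = 206820829947271/656249235298371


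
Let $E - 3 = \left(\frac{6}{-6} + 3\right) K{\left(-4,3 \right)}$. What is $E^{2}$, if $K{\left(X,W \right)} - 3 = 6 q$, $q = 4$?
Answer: $3249$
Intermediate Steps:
$K{\left(X,W \right)} = 27$ ($K{\left(X,W \right)} = 3 + 6 \cdot 4 = 3 + 24 = 27$)
$E = 57$ ($E = 3 + \left(\frac{6}{-6} + 3\right) 27 = 3 + \left(6 \left(- \frac{1}{6}\right) + 3\right) 27 = 3 + \left(-1 + 3\right) 27 = 3 + 2 \cdot 27 = 3 + 54 = 57$)
$E^{2} = 57^{2} = 3249$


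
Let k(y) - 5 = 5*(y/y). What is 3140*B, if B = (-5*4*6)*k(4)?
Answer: -3768000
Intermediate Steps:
k(y) = 10 (k(y) = 5 + 5*(y/y) = 5 + 5*1 = 5 + 5 = 10)
B = -1200 (B = (-5*4*6)*10 = -20*6*10 = -120*10 = -1200)
3140*B = 3140*(-1200) = -3768000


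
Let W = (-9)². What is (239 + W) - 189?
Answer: 131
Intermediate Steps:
W = 81
(239 + W) - 189 = (239 + 81) - 189 = 320 - 189 = 131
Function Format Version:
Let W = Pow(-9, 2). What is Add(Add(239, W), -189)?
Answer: 131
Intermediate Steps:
W = 81
Add(Add(239, W), -189) = Add(Add(239, 81), -189) = Add(320, -189) = 131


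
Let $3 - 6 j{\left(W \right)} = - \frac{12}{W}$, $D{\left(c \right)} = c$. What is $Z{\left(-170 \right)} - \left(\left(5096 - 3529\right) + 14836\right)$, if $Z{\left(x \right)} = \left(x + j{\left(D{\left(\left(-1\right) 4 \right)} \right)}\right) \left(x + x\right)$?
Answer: $41397$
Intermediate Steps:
$j{\left(W \right)} = \frac{1}{2} + \frac{2}{W}$ ($j{\left(W \right)} = \frac{1}{2} - \frac{\left(-12\right) \frac{1}{W}}{6} = \frac{1}{2} + \frac{2}{W}$)
$Z{\left(x \right)} = 2 x^{2}$ ($Z{\left(x \right)} = \left(x + \frac{4 - 4}{2 \left(\left(-1\right) 4\right)}\right) \left(x + x\right) = \left(x + \frac{4 - 4}{2 \left(-4\right)}\right) 2 x = \left(x + \frac{1}{2} \left(- \frac{1}{4}\right) 0\right) 2 x = \left(x + 0\right) 2 x = x 2 x = 2 x^{2}$)
$Z{\left(-170 \right)} - \left(\left(5096 - 3529\right) + 14836\right) = 2 \left(-170\right)^{2} - \left(\left(5096 - 3529\right) + 14836\right) = 2 \cdot 28900 - \left(1567 + 14836\right) = 57800 - 16403 = 41397$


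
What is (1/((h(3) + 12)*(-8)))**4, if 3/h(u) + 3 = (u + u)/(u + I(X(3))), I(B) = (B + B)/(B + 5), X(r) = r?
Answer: 2401/92844527616 ≈ 2.5860e-8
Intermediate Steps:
I(B) = 2*B/(5 + B) (I(B) = (2*B)/(5 + B) = 2*B/(5 + B))
h(u) = 3/(-3 + 2*u/(3/4 + u)) (h(u) = 3/(-3 + (u + u)/(u + 2*3/(5 + 3))) = 3/(-3 + (2*u)/(u + 2*3/8)) = 3/(-3 + (2*u)/(u + 2*3*(1/8))) = 3/(-3 + (2*u)/(u + 3/4)) = 3/(-3 + (2*u)/(3/4 + u)) = 3/(-3 + 2*u/(3/4 + u)))
(1/((h(3) + 12)*(-8)))**4 = (1/((3*(-3 - 4*3)/(9 + 4*3) + 12)*(-8)))**4 = (-1/8/(3*(-3 - 12)/(9 + 12) + 12))**4 = (-1/8/(3*(-15)/21 + 12))**4 = (-1/8/(3*(1/21)*(-15) + 12))**4 = (-1/8/(-15/7 + 12))**4 = (-1/8/(69/7))**4 = ((7/69)*(-1/8))**4 = (-7/552)**4 = 2401/92844527616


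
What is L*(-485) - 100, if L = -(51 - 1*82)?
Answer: -15135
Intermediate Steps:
L = 31 (L = -(51 - 82) = -1*(-31) = 31)
L*(-485) - 100 = 31*(-485) - 100 = -15035 - 100 = -15135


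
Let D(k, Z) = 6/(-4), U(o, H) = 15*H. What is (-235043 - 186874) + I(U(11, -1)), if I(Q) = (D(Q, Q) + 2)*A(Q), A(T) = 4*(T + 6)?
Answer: -421935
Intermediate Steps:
A(T) = 24 + 4*T (A(T) = 4*(6 + T) = 24 + 4*T)
D(k, Z) = -3/2 (D(k, Z) = 6*(-¼) = -3/2)
I(Q) = 12 + 2*Q (I(Q) = (-3/2 + 2)*(24 + 4*Q) = (24 + 4*Q)/2 = 12 + 2*Q)
(-235043 - 186874) + I(U(11, -1)) = (-235043 - 186874) + (12 + 2*(15*(-1))) = -421917 + (12 + 2*(-15)) = -421917 + (12 - 30) = -421917 - 18 = -421935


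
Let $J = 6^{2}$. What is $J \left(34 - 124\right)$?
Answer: $-3240$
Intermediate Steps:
$J = 36$
$J \left(34 - 124\right) = 36 \left(34 - 124\right) = 36 \left(-90\right) = -3240$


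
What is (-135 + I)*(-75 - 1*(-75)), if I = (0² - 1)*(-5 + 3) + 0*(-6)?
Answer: 0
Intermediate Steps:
I = 2 (I = (0 - 1)*(-2) + 0 = -1*(-2) + 0 = 2 + 0 = 2)
(-135 + I)*(-75 - 1*(-75)) = (-135 + 2)*(-75 - 1*(-75)) = -133*(-75 + 75) = -133*0 = 0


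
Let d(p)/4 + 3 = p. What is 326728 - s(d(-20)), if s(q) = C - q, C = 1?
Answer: 326635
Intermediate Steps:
d(p) = -12 + 4*p
s(q) = 1 - q
326728 - s(d(-20)) = 326728 - (1 - (-12 + 4*(-20))) = 326728 - (1 - (-12 - 80)) = 326728 - (1 - 1*(-92)) = 326728 - (1 + 92) = 326728 - 1*93 = 326728 - 93 = 326635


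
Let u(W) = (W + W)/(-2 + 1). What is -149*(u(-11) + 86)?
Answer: -16092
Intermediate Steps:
u(W) = -2*W (u(W) = (2*W)/(-1) = (2*W)*(-1) = -2*W)
-149*(u(-11) + 86) = -149*(-2*(-11) + 86) = -149*(22 + 86) = -149*108 = -16092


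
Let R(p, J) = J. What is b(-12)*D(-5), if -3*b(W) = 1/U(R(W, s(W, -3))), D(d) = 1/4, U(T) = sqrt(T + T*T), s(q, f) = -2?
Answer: -sqrt(2)/24 ≈ -0.058926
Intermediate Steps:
U(T) = sqrt(T + T**2)
D(d) = 1/4
b(W) = -sqrt(2)/6 (b(W) = -sqrt(2)/2/3 = -sqrt(2)/6)
b(-12)*D(-5) = -sqrt(2)/6*(1/4) = -sqrt(2)/24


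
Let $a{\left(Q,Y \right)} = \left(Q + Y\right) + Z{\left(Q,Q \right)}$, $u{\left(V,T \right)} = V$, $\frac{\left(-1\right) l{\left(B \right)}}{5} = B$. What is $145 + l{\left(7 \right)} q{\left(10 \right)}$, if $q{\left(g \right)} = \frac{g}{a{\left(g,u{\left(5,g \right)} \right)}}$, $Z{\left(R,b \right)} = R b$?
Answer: $\frac{3265}{23} \approx 141.96$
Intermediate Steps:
$l{\left(B \right)} = - 5 B$
$a{\left(Q,Y \right)} = Q + Y + Q^{2}$ ($a{\left(Q,Y \right)} = \left(Q + Y\right) + Q Q = \left(Q + Y\right) + Q^{2} = Q + Y + Q^{2}$)
$q{\left(g \right)} = \frac{g}{5 + g + g^{2}}$ ($q{\left(g \right)} = \frac{g}{g + 5 + g^{2}} = \frac{g}{5 + g + g^{2}}$)
$145 + l{\left(7 \right)} q{\left(10 \right)} = 145 + \left(-5\right) 7 \frac{10}{5 + 10 + 10^{2}} = 145 - 35 \frac{10}{5 + 10 + 100} = 145 - 35 \cdot \frac{10}{115} = 145 - 35 \cdot 10 \cdot \frac{1}{115} = 145 - \frac{70}{23} = \frac{3265}{23}$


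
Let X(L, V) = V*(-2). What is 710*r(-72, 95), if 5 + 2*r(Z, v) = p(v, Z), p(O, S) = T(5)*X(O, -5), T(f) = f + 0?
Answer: 15975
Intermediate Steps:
X(L, V) = -2*V
T(f) = f
p(O, S) = 50 (p(O, S) = 5*(-2*(-5)) = 5*10 = 50)
r(Z, v) = 45/2 (r(Z, v) = -5/2 + (½)*50 = -5/2 + 25 = 45/2)
710*r(-72, 95) = 710*(45/2) = 15975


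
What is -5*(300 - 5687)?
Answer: 26935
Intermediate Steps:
-5*(300 - 5687) = -5*(-5387) = 26935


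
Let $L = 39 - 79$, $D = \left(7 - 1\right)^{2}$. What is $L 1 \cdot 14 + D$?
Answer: $-524$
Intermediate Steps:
$D = 36$ ($D = 6^{2} = 36$)
$L = -40$
$L 1 \cdot 14 + D = - 40 \cdot 1 \cdot 14 + 36 = \left(-40\right) 14 + 36 = -560 + 36 = -524$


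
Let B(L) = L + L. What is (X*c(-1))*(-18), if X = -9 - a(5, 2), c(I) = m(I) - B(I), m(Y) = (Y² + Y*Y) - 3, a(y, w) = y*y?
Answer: 612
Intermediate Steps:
a(y, w) = y²
m(Y) = -3 + 2*Y² (m(Y) = (Y² + Y²) - 3 = 2*Y² - 3 = -3 + 2*Y²)
B(L) = 2*L
c(I) = -3 - 2*I + 2*I² (c(I) = (-3 + 2*I²) - 2*I = -3 - 2*I + 2*I²)
X = -34 (X = -9 - 1*5² = -9 - 1*25 = -9 - 25 = -34)
(X*c(-1))*(-18) = -34*(-3 - 2*(-1) + 2*(-1)²)*(-18) = -34*(-3 + 2 + 2*1)*(-18) = -34*(-3 + 2 + 2)*(-18) = -34*1*(-18) = -34*(-18) = 612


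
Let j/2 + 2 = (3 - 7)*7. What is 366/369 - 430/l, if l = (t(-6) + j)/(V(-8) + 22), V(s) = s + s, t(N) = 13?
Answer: 323074/5781 ≈ 55.885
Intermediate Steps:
V(s) = 2*s
j = -60 (j = -4 + 2*((3 - 7)*7) = -4 + 2*(-4*7) = -4 + 2*(-28) = -4 - 56 = -60)
l = -47/6 (l = (13 - 60)/(2*(-8) + 22) = -47/(-16 + 22) = -47/6 ≈ -7.8333)
366/369 - 430/l = 366/369 - 430/(-47/6) = 366*(1/369) - 430*(-6/47) = 122/123 + 2580/47 = 323074/5781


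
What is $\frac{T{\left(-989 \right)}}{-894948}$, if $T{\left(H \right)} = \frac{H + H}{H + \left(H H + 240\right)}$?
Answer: $\frac{989}{437348558328} \approx 2.2614 \cdot 10^{-9}$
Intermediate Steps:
$T{\left(H \right)} = \frac{2 H}{240 + H + H^{2}}$ ($T{\left(H \right)} = \frac{2 H}{H + \left(H^{2} + 240\right)} = \frac{2 H}{H + \left(240 + H^{2}\right)} = \frac{2 H}{240 + H + H^{2}}$)
$\frac{T{\left(-989 \right)}}{-894948} = \frac{2 \left(-989\right) \frac{1}{240 - 989 + \left(-989\right)^{2}}}{-894948} = 2 \left(-989\right) \frac{1}{240 - 989 + 978121} \left(- \frac{1}{894948}\right) = 2 \left(-989\right) \frac{1}{977372} \left(- \frac{1}{894948}\right) = \left(- \frac{989}{488686}\right) \left(- \frac{1}{894948}\right) = \frac{989}{437348558328}$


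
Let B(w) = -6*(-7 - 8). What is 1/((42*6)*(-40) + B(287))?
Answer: -1/9990 ≈ -0.00010010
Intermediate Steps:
B(w) = 90 (B(w) = -6*(-15) = 90)
1/((42*6)*(-40) + B(287)) = 1/((42*6)*(-40) + 90) = 1/(252*(-40) + 90) = 1/(-10080 + 90) = 1/(-9990) = -1/9990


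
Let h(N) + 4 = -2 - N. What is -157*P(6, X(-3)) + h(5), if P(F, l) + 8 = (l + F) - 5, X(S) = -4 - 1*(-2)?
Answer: 1402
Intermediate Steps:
X(S) = -2 (X(S) = -4 + 2 = -2)
h(N) = -6 - N (h(N) = -4 + (-2 - N) = -6 - N)
P(F, l) = -13 + F + l (P(F, l) = -8 + ((l + F) - 5) = -8 + ((F + l) - 5) = -8 + (-5 + F + l) = -13 + F + l)
-157*P(6, X(-3)) + h(5) = -157*(-13 + 6 - 2) + (-6 - 1*5) = -157*(-9) + (-6 - 5) = 1413 - 11 = 1402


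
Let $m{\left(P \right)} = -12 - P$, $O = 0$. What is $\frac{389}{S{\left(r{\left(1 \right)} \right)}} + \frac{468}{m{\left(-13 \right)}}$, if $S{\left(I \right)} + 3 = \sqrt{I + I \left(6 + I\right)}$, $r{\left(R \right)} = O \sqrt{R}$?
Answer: $\frac{1015}{3} \approx 338.33$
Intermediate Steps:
$r{\left(R \right)} = 0$ ($r{\left(R \right)} = 0 \sqrt{R} = 0$)
$S{\left(I \right)} = -3 + \sqrt{I + I \left(6 + I\right)}$
$\frac{389}{S{\left(r{\left(1 \right)} \right)}} + \frac{468}{m{\left(-13 \right)}} = \frac{389}{-3 + \sqrt{0 \left(7 + 0\right)}} + \frac{468}{-12 - -13} = \frac{389}{-3 + \sqrt{0 \cdot 7}} + \frac{468}{-12 + 13} = \frac{389}{-3 + \sqrt{0}} + \frac{468}{1} = \frac{389}{-3 + 0} + 468 \cdot 1 = \frac{389}{-3} + 468 = 389 \left(- \frac{1}{3}\right) + 468 = - \frac{389}{3} + 468 = \frac{1015}{3}$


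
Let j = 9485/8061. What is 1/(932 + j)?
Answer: 8061/7522337 ≈ 0.0010716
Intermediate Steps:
j = 9485/8061 (j = 9485*(1/8061) = 9485/8061 ≈ 1.1767)
1/(932 + j) = 1/(932 + 9485/8061) = 1/(7522337/8061) = 8061/7522337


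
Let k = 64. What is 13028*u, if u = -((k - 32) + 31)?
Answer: -820764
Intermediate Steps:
u = -63 (u = -((64 - 32) + 31) = -(32 + 31) = -1*63 = -63)
13028*u = 13028*(-63) = -820764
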